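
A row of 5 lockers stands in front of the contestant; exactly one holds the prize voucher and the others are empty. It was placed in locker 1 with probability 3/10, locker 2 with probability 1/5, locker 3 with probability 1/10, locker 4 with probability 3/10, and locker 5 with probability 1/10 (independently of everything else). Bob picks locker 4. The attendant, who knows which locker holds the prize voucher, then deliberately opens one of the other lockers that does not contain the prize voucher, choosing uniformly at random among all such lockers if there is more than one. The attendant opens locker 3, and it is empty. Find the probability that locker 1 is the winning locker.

Consider each possible location of the prize voucher in turn.
If it is in locker 1 (prior 3/10): the attendant has 3 equally likely choices, so probability 1/3; weight (3/10)·(1/3) = 1/10.
If it is in locker 2 (prior 1/5): the attendant has 3 equally likely choices, so probability 1/3; weight (1/5)·(1/3) = 1/15.
If it is in locker 3 (prior 1/10): the attendant opened locker 3, so this case is ruled out; weight (1/10)·0 = 0.
If it is in locker 4 (prior 3/10): the attendant has 4 equally likely choices, so probability 1/4; weight (3/10)·(1/4) = 3/40.
If it is in locker 5 (prior 1/10): the attendant has 3 equally likely choices, so probability 1/3; weight (1/10)·(1/3) = 1/30.
The weights sum to 11/40.
So P(the prize voucher in locker 1 | the attendant opened locker 3) = (1/10) / (11/40) = 4/11.

4/11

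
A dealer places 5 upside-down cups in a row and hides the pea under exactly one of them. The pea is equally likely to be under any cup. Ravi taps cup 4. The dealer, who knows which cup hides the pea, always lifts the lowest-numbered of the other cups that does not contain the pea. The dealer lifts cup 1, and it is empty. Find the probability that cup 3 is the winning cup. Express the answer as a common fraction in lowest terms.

Consider each possible location of the pea in turn.
If it is under cup 1 (prior 1/5): the dealer opened cup 1, so this case is ruled out; weight (1/5)·0 = 0.
If it is under any of cups 2, 3, 4, and 5 (prior 1/5 each): cup 1 is the lowest-numbered option available, probability 1; weight (1/5)·1 = 1/5 each.
The weights sum to 4/5.
So P(the pea under cup 3 | the dealer opened cup 1) = (1/5) / (4/5) = 1/4.

1/4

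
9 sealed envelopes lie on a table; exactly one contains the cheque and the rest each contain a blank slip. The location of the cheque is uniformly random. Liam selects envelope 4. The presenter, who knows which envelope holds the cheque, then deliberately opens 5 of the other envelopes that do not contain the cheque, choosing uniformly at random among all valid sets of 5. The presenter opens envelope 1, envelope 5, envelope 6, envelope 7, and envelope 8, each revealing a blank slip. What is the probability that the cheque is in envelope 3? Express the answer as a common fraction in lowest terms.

8/27

Consider each possible location of the cheque in turn.
If it is in any of envelopes 1, 5, 6, 7, and 8 (prior 1/9 each): that envelope was opened and seen not to hold the prize — ruled out; weight (1/9)·0 = 0 each.
If it is in any of envelopes 2, 3, and 9 (prior 1/9 each): the presenter has 21 equally likely choices, so probability 1/21; weight (1/9)·(1/21) = 1/189 each.
If it is in envelope 4 (prior 1/9): the presenter has 56 equally likely choices, so probability 1/56; weight (1/9)·(1/56) = 1/504.
The weights sum to 1/56.
So P(the cheque in envelope 3 | the presenter opened envelope 1, envelope 5, envelope 6, envelope 7, and envelope 8) = (1/189) / (1/56) = 8/27.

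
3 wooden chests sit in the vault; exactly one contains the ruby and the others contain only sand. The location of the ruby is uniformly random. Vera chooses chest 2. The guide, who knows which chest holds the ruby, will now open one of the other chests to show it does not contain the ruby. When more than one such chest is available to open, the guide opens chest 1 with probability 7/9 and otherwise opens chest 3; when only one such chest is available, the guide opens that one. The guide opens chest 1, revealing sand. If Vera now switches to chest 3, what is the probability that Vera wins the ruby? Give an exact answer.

Consider each possible location of the ruby in turn.
If it is in chest 1 (prior 1/3): the guide opened chest 1, so this case is ruled out; weight (1/3)·0 = 0.
If it is in chest 2 (prior 1/3): chest 1 is available, opened with probability 7/9; weight (1/3)·(7/9) = 7/27.
If it is in chest 3 (prior 1/3): only chest 1 is available, probability 1; weight (1/3)·1 = 1/3.
The weights sum to 16/27.
So P(the ruby in chest 3 | the guide opened chest 1) = (1/3) / (16/27) = 9/16.

9/16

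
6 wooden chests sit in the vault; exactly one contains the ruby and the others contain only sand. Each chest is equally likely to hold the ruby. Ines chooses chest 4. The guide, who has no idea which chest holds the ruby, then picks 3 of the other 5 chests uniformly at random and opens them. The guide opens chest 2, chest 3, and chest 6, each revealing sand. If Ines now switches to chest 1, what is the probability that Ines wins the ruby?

Consider each possible location of the ruby in turn.
If it is in any of chests 1, 4, and 5 (prior 1/6 each): the guide picks exactly this set with probability 1/10 regardless, and none is the prize; weight (1/6)·(1/10) = 1/60 each.
If it is in any of chests 2, 3, and 6 (prior 1/6 each): that chest was opened and seen not to hold the prize — ruled out; weight (1/6)·0 = 0 each.
The weights sum to 1/20.
So P(the ruby in chest 1 | the guide opened chest 2, chest 3, and chest 6) = (1/60) / (1/20) = 1/3.

1/3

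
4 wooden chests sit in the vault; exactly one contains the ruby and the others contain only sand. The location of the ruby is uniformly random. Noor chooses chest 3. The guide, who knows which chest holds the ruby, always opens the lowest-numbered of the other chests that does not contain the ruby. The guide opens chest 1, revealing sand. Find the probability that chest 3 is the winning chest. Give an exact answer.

Apply Bayes' rule, conditioning on where the ruby actually is.
If it is in chest 1 (prior 1/4): the guide opened chest 1, so this case is ruled out; weight (1/4)·0 = 0.
If it is in any of chests 2, 3, and 4 (prior 1/4 each): chest 1 is the lowest-numbered option available, probability 1; weight (1/4)·1 = 1/4 each.
The weights sum to 3/4.
So P(the ruby in chest 3 | the guide opened chest 1) = (1/4) / (3/4) = 1/3.

1/3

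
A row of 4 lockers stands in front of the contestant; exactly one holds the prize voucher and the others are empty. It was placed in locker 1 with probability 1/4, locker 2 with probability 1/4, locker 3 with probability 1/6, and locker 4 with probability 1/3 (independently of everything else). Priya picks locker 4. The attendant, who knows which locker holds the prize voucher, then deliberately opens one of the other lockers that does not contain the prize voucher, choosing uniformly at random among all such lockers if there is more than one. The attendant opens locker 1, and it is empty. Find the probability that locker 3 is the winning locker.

Apply Bayes' rule, conditioning on where the prize voucher actually is.
If it is in locker 1 (prior 1/4): the attendant opened locker 1, so this case is ruled out; weight (1/4)·0 = 0.
If it is in locker 2 (prior 1/4): the attendant has 2 equally likely choices, so probability 1/2; weight (1/4)·(1/2) = 1/8.
If it is in locker 3 (prior 1/6): the attendant has 2 equally likely choices, so probability 1/2; weight (1/6)·(1/2) = 1/12.
If it is in locker 4 (prior 1/3): the attendant has 3 equally likely choices, so probability 1/3; weight (1/3)·(1/3) = 1/9.
The weights sum to 23/72.
So P(the prize voucher in locker 3 | the attendant opened locker 1) = (1/12) / (23/72) = 6/23.

6/23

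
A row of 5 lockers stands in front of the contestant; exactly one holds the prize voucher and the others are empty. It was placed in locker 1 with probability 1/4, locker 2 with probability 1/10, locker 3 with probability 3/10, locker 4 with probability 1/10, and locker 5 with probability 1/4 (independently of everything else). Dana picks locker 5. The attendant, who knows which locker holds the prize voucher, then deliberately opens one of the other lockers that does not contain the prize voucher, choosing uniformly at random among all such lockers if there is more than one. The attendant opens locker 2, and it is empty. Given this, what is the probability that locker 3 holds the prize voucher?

Apply Bayes' rule, conditioning on where the prize voucher actually is.
If it is in locker 1 (prior 1/4): the attendant has 3 equally likely choices, so probability 1/3; weight (1/4)·(1/3) = 1/12.
If it is in locker 2 (prior 1/10): the attendant opened locker 2, so this case is ruled out; weight (1/10)·0 = 0.
If it is in locker 3 (prior 3/10): the attendant has 3 equally likely choices, so probability 1/3; weight (3/10)·(1/3) = 1/10.
If it is in locker 4 (prior 1/10): the attendant has 3 equally likely choices, so probability 1/3; weight (1/10)·(1/3) = 1/30.
If it is in locker 5 (prior 1/4): the attendant has 4 equally likely choices, so probability 1/4; weight (1/4)·(1/4) = 1/16.
The weights sum to 67/240.
So P(the prize voucher in locker 3 | the attendant opened locker 2) = (1/10) / (67/240) = 24/67.

24/67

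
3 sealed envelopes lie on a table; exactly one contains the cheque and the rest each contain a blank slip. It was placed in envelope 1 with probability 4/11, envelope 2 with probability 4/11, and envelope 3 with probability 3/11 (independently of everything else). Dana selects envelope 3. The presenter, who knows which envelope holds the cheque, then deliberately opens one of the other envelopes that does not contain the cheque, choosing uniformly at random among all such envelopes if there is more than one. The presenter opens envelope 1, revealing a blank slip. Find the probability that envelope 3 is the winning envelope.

Condition on the true location of the cheque.
If it is in envelope 1 (prior 4/11): the presenter opened envelope 1, so this case is ruled out; weight (4/11)·0 = 0.
If it is in envelope 2 (prior 4/11): the presenter has no choice, probability 1; weight (4/11)·1 = 4/11.
If it is in envelope 3 (prior 3/11): the presenter has 2 equally likely choices, so probability 1/2; weight (3/11)·(1/2) = 3/22.
The weights sum to 1/2.
So P(the cheque in envelope 3 | the presenter opened envelope 1) = (3/22) / (1/2) = 3/11.

3/11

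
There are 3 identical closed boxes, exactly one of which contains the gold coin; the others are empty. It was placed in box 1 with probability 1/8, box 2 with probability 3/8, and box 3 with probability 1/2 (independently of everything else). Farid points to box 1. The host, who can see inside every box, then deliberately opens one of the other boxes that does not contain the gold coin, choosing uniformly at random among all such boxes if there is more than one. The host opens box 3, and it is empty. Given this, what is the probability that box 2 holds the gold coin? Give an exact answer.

6/7

Apply Bayes' rule, conditioning on where the gold coin actually is.
If it is in box 1 (prior 1/8): the host has 2 equally likely choices, so probability 1/2; weight (1/8)·(1/2) = 1/16.
If it is in box 2 (prior 3/8): the host has no choice, probability 1; weight (3/8)·1 = 3/8.
If it is in box 3 (prior 1/2): the host opened box 3, so this case is ruled out; weight (1/2)·0 = 0.
The weights sum to 7/16.
So P(the gold coin in box 2 | the host opened box 3) = (3/8) / (7/16) = 6/7.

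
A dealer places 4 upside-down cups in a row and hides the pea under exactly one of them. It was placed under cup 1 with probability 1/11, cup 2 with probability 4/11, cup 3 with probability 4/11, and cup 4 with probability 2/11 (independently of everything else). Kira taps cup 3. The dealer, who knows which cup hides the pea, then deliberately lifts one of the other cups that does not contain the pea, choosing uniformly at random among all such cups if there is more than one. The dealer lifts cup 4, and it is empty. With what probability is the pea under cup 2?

Condition on the true location of the pea.
If it is under cup 1 (prior 1/11): the dealer has 2 equally likely choices, so probability 1/2; weight (1/11)·(1/2) = 1/22.
If it is under cup 2 (prior 4/11): the dealer has 2 equally likely choices, so probability 1/2; weight (4/11)·(1/2) = 2/11.
If it is under cup 3 (prior 4/11): the dealer has 3 equally likely choices, so probability 1/3; weight (4/11)·(1/3) = 4/33.
If it is under cup 4 (prior 2/11): the dealer opened cup 4, so this case is ruled out; weight (2/11)·0 = 0.
The weights sum to 23/66.
So P(the pea under cup 2 | the dealer opened cup 4) = (2/11) / (23/66) = 12/23.

12/23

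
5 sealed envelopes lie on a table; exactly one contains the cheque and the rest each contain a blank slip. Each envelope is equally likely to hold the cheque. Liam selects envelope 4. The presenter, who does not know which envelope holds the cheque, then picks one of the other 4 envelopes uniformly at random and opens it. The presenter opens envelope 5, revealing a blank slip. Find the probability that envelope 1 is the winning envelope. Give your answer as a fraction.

Apply Bayes' rule, conditioning on where the cheque actually is.
If it is in any of envelopes 1, 2, 3, and 4 (prior 1/5 each): the presenter picks envelope 5 with probability 1/4 regardless, and it is not the prize; weight (1/5)·(1/4) = 1/20 each.
If it is in envelope 5 (prior 1/5): the presenter opened envelope 5, so this case is ruled out; weight (1/5)·0 = 0.
The weights sum to 1/5.
So P(the cheque in envelope 1 | the presenter opened envelope 5) = (1/20) / (1/5) = 1/4.

1/4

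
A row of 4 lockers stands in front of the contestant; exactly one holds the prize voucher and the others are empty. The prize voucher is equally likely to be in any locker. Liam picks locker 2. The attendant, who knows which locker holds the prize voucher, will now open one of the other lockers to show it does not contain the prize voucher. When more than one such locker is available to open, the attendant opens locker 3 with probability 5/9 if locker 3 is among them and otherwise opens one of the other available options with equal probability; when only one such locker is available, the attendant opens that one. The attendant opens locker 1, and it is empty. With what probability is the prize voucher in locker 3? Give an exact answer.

3/7

Consider each possible location of the prize voucher in turn.
If it is in locker 1 (prior 1/4): the attendant opened locker 1, so this case is ruled out; weight (1/4)·0 = 0.
If it is in locker 2 (prior 1/4): locker 3 is available but not opened; locker 1 gets probability (1 − 5/9)/2 = 2/9; weight (1/4)·(2/9) = 1/18.
If it is in locker 3 (prior 1/4): locker 3 holds the prize so is unavailable; the attendant chooses uniformly among the 2 others, probability 1/2; weight (1/4)·(1/2) = 1/8.
If it is in locker 4 (prior 1/4): locker 3 is available but not opened, probability 4/9; weight (1/4)·(4/9) = 1/9.
The weights sum to 7/24.
So P(the prize voucher in locker 3 | the attendant opened locker 1) = (1/8) / (7/24) = 3/7.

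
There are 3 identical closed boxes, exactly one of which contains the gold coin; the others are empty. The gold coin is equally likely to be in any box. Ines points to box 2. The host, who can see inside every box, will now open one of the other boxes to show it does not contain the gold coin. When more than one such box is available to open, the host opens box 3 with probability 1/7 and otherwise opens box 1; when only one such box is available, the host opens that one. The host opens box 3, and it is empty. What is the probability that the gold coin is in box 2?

1/8

Apply Bayes' rule, conditioning on where the gold coin actually is.
If it is in box 1 (prior 1/3): only box 3 is available, probability 1; weight (1/3)·1 = 1/3.
If it is in box 2 (prior 1/3): box 3 is available, opened with probability 1/7; weight (1/3)·(1/7) = 1/21.
If it is in box 3 (prior 1/3): the host opened box 3, so this case is ruled out; weight (1/3)·0 = 0.
The weights sum to 8/21.
So P(the gold coin in box 2 | the host opened box 3) = (1/21) / (8/21) = 1/8.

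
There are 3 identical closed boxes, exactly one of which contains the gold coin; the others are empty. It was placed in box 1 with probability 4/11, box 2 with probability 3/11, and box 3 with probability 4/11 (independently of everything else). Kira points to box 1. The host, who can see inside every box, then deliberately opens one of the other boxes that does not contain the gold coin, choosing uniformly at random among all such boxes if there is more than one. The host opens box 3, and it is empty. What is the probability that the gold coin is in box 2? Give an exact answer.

Consider each possible location of the gold coin in turn.
If it is in box 1 (prior 4/11): the host has 2 equally likely choices, so probability 1/2; weight (4/11)·(1/2) = 2/11.
If it is in box 2 (prior 3/11): the host has no choice, probability 1; weight (3/11)·1 = 3/11.
If it is in box 3 (prior 4/11): the host opened box 3, so this case is ruled out; weight (4/11)·0 = 0.
The weights sum to 5/11.
So P(the gold coin in box 2 | the host opened box 3) = (3/11) / (5/11) = 3/5.

3/5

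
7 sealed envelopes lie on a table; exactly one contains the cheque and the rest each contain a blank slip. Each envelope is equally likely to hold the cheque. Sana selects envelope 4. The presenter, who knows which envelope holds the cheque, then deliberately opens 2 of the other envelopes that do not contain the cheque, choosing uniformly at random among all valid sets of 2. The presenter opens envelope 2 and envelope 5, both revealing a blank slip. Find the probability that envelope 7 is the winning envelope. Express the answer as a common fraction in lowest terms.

3/14

Consider each possible location of the cheque in turn.
If it is in any of envelopes 1, 3, 6, and 7 (prior 1/7 each): the presenter has 10 equally likely choices, so probability 1/10; weight (1/7)·(1/10) = 1/70 each.
If it is in either of envelopes 2 and 5 (prior 1/7 each): that envelope was opened and seen not to hold the prize — ruled out; weight (1/7)·0 = 0 each.
If it is in envelope 4 (prior 1/7): the presenter has 15 equally likely choices, so probability 1/15; weight (1/7)·(1/15) = 1/105.
The weights sum to 1/15.
So P(the cheque in envelope 7 | the presenter opened envelope 2 and envelope 5) = (1/70) / (1/15) = 3/14.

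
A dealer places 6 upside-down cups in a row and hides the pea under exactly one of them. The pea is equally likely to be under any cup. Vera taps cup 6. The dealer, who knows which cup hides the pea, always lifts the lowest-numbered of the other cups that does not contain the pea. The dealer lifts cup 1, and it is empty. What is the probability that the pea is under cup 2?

1/5

Consider each possible location of the pea in turn.
If it is under cup 1 (prior 1/6): the dealer opened cup 1, so this case is ruled out; weight (1/6)·0 = 0.
If it is under any of cups 2, 3, 4, 5, and 6 (prior 1/6 each): cup 1 is the lowest-numbered option available, probability 1; weight (1/6)·1 = 1/6 each.
The weights sum to 5/6.
So P(the pea under cup 2 | the dealer opened cup 1) = (1/6) / (5/6) = 1/5.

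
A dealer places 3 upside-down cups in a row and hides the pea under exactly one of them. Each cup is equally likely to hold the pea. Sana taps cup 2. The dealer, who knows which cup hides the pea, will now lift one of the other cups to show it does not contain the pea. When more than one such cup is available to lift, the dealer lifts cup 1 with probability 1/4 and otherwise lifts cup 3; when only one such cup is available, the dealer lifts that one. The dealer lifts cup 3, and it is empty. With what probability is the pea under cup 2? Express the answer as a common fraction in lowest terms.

3/7

Consider each possible location of the pea in turn.
If it is under cup 1 (prior 1/3): only cup 3 is available, probability 1; weight (1/3)·1 = 1/3.
If it is under cup 2 (prior 1/3): cup 1 is available but not opened, probability 3/4; weight (1/3)·(3/4) = 1/4.
If it is under cup 3 (prior 1/3): the dealer opened cup 3, so this case is ruled out; weight (1/3)·0 = 0.
The weights sum to 7/12.
So P(the pea under cup 2 | the dealer opened cup 3) = (1/4) / (7/12) = 3/7.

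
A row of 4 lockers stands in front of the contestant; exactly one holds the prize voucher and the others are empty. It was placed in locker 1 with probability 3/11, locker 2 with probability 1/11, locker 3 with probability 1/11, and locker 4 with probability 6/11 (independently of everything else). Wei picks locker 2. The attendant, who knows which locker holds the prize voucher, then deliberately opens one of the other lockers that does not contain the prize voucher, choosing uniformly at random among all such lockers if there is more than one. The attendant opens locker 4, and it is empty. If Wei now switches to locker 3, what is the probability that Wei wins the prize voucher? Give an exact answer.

Apply Bayes' rule, conditioning on where the prize voucher actually is.
If it is in locker 1 (prior 3/11): the attendant has 2 equally likely choices, so probability 1/2; weight (3/11)·(1/2) = 3/22.
If it is in locker 2 (prior 1/11): the attendant has 3 equally likely choices, so probability 1/3; weight (1/11)·(1/3) = 1/33.
If it is in locker 3 (prior 1/11): the attendant has 2 equally likely choices, so probability 1/2; weight (1/11)·(1/2) = 1/22.
If it is in locker 4 (prior 6/11): the attendant opened locker 4, so this case is ruled out; weight (6/11)·0 = 0.
The weights sum to 7/33.
So P(the prize voucher in locker 3 | the attendant opened locker 4) = (1/22) / (7/33) = 3/14.

3/14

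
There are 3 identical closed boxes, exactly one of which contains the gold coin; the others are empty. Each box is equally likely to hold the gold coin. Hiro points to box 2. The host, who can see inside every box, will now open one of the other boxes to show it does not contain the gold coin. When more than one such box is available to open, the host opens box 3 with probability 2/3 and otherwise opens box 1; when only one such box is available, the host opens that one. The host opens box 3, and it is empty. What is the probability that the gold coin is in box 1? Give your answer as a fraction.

Consider each possible location of the gold coin in turn.
If it is in box 1 (prior 1/3): only box 3 is available, probability 1; weight (1/3)·1 = 1/3.
If it is in box 2 (prior 1/3): box 3 is available, opened with probability 2/3; weight (1/3)·(2/3) = 2/9.
If it is in box 3 (prior 1/3): the host opened box 3, so this case is ruled out; weight (1/3)·0 = 0.
The weights sum to 5/9.
So P(the gold coin in box 1 | the host opened box 3) = (1/3) / (5/9) = 3/5.

3/5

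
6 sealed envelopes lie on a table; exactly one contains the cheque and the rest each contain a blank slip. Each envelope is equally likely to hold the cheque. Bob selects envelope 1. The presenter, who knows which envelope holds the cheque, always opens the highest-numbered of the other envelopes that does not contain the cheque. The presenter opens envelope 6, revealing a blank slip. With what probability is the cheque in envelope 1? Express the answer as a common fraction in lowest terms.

1/5

Consider each possible location of the cheque in turn.
If it is in any of envelopes 1, 2, 3, 4, and 5 (prior 1/6 each): envelope 6 is the highest-numbered option available, probability 1; weight (1/6)·1 = 1/6 each.
If it is in envelope 6 (prior 1/6): the presenter opened envelope 6, so this case is ruled out; weight (1/6)·0 = 0.
The weights sum to 5/6.
So P(the cheque in envelope 1 | the presenter opened envelope 6) = (1/6) / (5/6) = 1/5.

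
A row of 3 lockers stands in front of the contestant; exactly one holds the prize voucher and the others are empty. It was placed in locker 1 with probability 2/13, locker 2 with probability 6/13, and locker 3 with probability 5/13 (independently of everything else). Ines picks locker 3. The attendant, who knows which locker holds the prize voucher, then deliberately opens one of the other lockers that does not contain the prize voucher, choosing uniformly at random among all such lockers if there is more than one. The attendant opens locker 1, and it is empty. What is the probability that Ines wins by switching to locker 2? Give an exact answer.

Consider each possible location of the prize voucher in turn.
If it is in locker 1 (prior 2/13): the attendant opened locker 1, so this case is ruled out; weight (2/13)·0 = 0.
If it is in locker 2 (prior 6/13): the attendant has no choice, probability 1; weight (6/13)·1 = 6/13.
If it is in locker 3 (prior 5/13): the attendant has 2 equally likely choices, so probability 1/2; weight (5/13)·(1/2) = 5/26.
The weights sum to 17/26.
So P(the prize voucher in locker 2 | the attendant opened locker 1) = (6/13) / (17/26) = 12/17.

12/17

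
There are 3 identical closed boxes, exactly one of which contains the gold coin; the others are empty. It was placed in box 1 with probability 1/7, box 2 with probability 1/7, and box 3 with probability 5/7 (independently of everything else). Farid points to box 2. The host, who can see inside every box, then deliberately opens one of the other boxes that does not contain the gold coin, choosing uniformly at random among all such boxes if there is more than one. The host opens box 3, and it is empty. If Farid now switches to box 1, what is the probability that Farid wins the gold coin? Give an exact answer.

Condition on the true location of the gold coin.
If it is in box 1 (prior 1/7): the host has no choice, probability 1; weight (1/7)·1 = 1/7.
If it is in box 2 (prior 1/7): the host has 2 equally likely choices, so probability 1/2; weight (1/7)·(1/2) = 1/14.
If it is in box 3 (prior 5/7): the host opened box 3, so this case is ruled out; weight (5/7)·0 = 0.
The weights sum to 3/14.
So P(the gold coin in box 1 | the host opened box 3) = (1/7) / (3/14) = 2/3.

2/3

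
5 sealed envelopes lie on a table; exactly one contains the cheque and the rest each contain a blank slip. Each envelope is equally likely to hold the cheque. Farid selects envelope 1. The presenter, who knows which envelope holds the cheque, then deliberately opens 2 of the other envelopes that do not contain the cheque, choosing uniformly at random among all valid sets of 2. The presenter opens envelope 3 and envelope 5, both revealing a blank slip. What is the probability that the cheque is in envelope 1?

Consider each possible location of the cheque in turn.
If it is in envelope 1 (prior 1/5): the presenter has 6 equally likely choices, so probability 1/6; weight (1/5)·(1/6) = 1/30.
If it is in either of envelopes 2 and 4 (prior 1/5 each): the presenter has 3 equally likely choices, so probability 1/3; weight (1/5)·(1/3) = 1/15 each.
If it is in either of envelopes 3 and 5 (prior 1/5 each): that envelope was opened and seen not to hold the prize — ruled out; weight (1/5)·0 = 0 each.
The weights sum to 1/6.
So P(the cheque in envelope 1 | the presenter opened envelope 3 and envelope 5) = (1/30) / (1/6) = 1/5.

1/5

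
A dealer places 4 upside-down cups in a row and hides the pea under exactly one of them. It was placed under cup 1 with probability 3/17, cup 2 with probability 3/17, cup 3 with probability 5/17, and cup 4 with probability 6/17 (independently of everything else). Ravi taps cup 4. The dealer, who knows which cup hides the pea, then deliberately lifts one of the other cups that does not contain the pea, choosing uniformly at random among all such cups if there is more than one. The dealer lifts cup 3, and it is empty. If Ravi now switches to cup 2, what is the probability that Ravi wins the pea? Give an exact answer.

Condition on the true location of the pea.
If it is under either of cups 1 and 2 (prior 3/17 each): the dealer has 2 equally likely choices, so probability 1/2; weight (3/17)·(1/2) = 3/34 each.
If it is under cup 3 (prior 5/17): the dealer opened cup 3, so this case is ruled out; weight (5/17)·0 = 0.
If it is under cup 4 (prior 6/17): the dealer has 3 equally likely choices, so probability 1/3; weight (6/17)·(1/3) = 2/17.
The weights sum to 5/17.
So P(the pea under cup 2 | the dealer opened cup 3) = (3/34) / (5/17) = 3/10.

3/10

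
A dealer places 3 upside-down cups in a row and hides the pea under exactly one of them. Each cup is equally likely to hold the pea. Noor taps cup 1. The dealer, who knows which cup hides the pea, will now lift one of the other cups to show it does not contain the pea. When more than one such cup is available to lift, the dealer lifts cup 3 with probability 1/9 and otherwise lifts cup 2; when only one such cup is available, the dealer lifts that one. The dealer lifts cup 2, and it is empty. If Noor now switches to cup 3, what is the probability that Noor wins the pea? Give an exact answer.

9/17

Consider each possible location of the pea in turn.
If it is under cup 1 (prior 1/3): cup 3 is available but not opened, probability 8/9; weight (1/3)·(8/9) = 8/27.
If it is under cup 2 (prior 1/3): the dealer opened cup 2, so this case is ruled out; weight (1/3)·0 = 0.
If it is under cup 3 (prior 1/3): only cup 2 is available, probability 1; weight (1/3)·1 = 1/3.
The weights sum to 17/27.
So P(the pea under cup 3 | the dealer opened cup 2) = (1/3) / (17/27) = 9/17.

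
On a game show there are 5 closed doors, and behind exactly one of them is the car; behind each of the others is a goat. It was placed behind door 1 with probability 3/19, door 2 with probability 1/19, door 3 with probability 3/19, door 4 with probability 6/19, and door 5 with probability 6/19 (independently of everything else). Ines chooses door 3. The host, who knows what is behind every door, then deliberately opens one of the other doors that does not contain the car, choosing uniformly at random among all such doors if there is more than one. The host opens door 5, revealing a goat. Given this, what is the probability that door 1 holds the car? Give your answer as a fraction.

12/49

Apply Bayes' rule, conditioning on where the car actually is.
If it is behind door 1 (prior 3/19): the host has 3 equally likely choices, so probability 1/3; weight (3/19)·(1/3) = 1/19.
If it is behind door 2 (prior 1/19): the host has 3 equally likely choices, so probability 1/3; weight (1/19)·(1/3) = 1/57.
If it is behind door 3 (prior 3/19): the host has 4 equally likely choices, so probability 1/4; weight (3/19)·(1/4) = 3/76.
If it is behind door 4 (prior 6/19): the host has 3 equally likely choices, so probability 1/3; weight (6/19)·(1/3) = 2/19.
If it is behind door 5 (prior 6/19): the host opened door 5, so this case is ruled out; weight (6/19)·0 = 0.
The weights sum to 49/228.
So P(the car behind door 1 | the host opened door 5) = (1/19) / (49/228) = 12/49.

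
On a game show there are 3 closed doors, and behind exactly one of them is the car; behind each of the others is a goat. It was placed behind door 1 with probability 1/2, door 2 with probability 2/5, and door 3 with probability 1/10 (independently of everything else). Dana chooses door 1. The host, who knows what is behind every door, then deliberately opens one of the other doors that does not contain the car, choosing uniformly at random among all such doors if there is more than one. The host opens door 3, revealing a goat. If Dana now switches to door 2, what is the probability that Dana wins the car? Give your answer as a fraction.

8/13

Apply Bayes' rule, conditioning on where the car actually is.
If it is behind door 1 (prior 1/2): the host has 2 equally likely choices, so probability 1/2; weight (1/2)·(1/2) = 1/4.
If it is behind door 2 (prior 2/5): the host has no choice, probability 1; weight (2/5)·1 = 2/5.
If it is behind door 3 (prior 1/10): the host opened door 3, so this case is ruled out; weight (1/10)·0 = 0.
The weights sum to 13/20.
So P(the car behind door 2 | the host opened door 3) = (2/5) / (13/20) = 8/13.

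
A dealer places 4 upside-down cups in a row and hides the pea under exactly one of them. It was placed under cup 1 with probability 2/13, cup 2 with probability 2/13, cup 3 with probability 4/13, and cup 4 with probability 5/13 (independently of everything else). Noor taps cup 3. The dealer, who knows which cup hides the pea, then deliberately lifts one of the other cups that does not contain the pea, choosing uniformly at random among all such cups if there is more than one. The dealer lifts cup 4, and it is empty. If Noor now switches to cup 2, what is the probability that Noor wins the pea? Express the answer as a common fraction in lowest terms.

3/10

Condition on the true location of the pea.
If it is under either of cups 1 and 2 (prior 2/13 each): the dealer has 2 equally likely choices, so probability 1/2; weight (2/13)·(1/2) = 1/13 each.
If it is under cup 3 (prior 4/13): the dealer has 3 equally likely choices, so probability 1/3; weight (4/13)·(1/3) = 4/39.
If it is under cup 4 (prior 5/13): the dealer opened cup 4, so this case is ruled out; weight (5/13)·0 = 0.
The weights sum to 10/39.
So P(the pea under cup 2 | the dealer opened cup 4) = (1/13) / (10/39) = 3/10.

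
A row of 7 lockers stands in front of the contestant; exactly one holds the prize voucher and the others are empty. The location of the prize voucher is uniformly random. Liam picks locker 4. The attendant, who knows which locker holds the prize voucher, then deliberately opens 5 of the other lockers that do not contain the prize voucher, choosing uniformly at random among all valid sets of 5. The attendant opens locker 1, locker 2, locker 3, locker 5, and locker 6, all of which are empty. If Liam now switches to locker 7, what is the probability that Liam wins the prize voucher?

Condition on the true location of the prize voucher.
If it is in any of lockers 1, 2, 3, 5, and 6 (prior 1/7 each): that locker was opened and seen not to hold the prize — ruled out; weight (1/7)·0 = 0 each.
If it is in locker 4 (prior 1/7): the attendant has 6 equally likely choices, so probability 1/6; weight (1/7)·(1/6) = 1/42.
If it is in locker 7 (prior 1/7): the attendant has no choice, probability 1; weight (1/7)·1 = 1/7.
The weights sum to 1/6.
So P(the prize voucher in locker 7 | the attendant opened locker 1, locker 2, locker 3, locker 5, and locker 6) = (1/7) / (1/6) = 6/7.

6/7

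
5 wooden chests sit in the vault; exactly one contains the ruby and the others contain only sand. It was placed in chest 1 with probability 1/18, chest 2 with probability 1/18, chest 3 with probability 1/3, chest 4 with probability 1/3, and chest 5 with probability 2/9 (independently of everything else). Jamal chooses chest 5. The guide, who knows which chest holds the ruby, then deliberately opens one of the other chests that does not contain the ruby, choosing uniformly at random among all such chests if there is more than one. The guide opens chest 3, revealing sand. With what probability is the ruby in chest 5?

3/11

Consider each possible location of the ruby in turn.
If it is in either of chests 1 and 2 (prior 1/18 each): the guide has 3 equally likely choices, so probability 1/3; weight (1/18)·(1/3) = 1/54 each.
If it is in chest 3 (prior 1/3): the guide opened chest 3, so this case is ruled out; weight (1/3)·0 = 0.
If it is in chest 4 (prior 1/3): the guide has 3 equally likely choices, so probability 1/3; weight (1/3)·(1/3) = 1/9.
If it is in chest 5 (prior 2/9): the guide has 4 equally likely choices, so probability 1/4; weight (2/9)·(1/4) = 1/18.
The weights sum to 11/54.
So P(the ruby in chest 5 | the guide opened chest 3) = (1/18) / (11/54) = 3/11.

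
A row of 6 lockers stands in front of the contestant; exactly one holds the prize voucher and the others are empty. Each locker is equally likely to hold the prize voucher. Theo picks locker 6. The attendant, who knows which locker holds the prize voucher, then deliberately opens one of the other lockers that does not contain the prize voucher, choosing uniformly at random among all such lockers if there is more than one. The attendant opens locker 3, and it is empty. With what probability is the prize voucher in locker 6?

Condition on the true location of the prize voucher.
If it is in any of lockers 1, 2, 4, and 5 (prior 1/6 each): the attendant has 4 equally likely choices, so probability 1/4; weight (1/6)·(1/4) = 1/24 each.
If it is in locker 3 (prior 1/6): the attendant opened locker 3, so this case is ruled out; weight (1/6)·0 = 0.
If it is in locker 6 (prior 1/6): the attendant has 5 equally likely choices, so probability 1/5; weight (1/6)·(1/5) = 1/30.
The weights sum to 1/5.
So P(the prize voucher in locker 6 | the attendant opened locker 3) = (1/30) / (1/5) = 1/6.

1/6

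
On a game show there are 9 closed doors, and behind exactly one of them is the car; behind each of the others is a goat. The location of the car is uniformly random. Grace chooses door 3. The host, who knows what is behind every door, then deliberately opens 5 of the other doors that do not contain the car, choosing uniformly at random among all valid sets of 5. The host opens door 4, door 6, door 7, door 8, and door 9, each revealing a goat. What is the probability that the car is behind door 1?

8/27

Consider each possible location of the car in turn.
If it is behind any of doors 1, 2, and 5 (prior 1/9 each): the host has 21 equally likely choices, so probability 1/21; weight (1/9)·(1/21) = 1/189 each.
If it is behind door 3 (prior 1/9): the host has 56 equally likely choices, so probability 1/56; weight (1/9)·(1/56) = 1/504.
If it is behind any of doors 4, 6, 7, 8, and 9 (prior 1/9 each): that door was opened and seen not to hold the prize — ruled out; weight (1/9)·0 = 0 each.
The weights sum to 1/56.
So P(the car behind door 1 | the host opened door 4, door 6, door 7, door 8, and door 9) = (1/189) / (1/56) = 8/27.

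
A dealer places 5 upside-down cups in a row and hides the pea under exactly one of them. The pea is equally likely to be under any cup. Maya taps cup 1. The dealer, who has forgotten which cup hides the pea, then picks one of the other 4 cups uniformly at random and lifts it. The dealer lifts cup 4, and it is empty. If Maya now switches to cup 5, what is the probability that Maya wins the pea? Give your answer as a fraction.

1/4

Because the dealer chose which cup to lift without knowing where the pea is, the choice is independent of the prize location. Learning that cup 4 does not hold the pea simply rules out that one location and leaves the remaining 4 cups still equally likely by symmetry.
So P(the pea under cup 5) = 1/4.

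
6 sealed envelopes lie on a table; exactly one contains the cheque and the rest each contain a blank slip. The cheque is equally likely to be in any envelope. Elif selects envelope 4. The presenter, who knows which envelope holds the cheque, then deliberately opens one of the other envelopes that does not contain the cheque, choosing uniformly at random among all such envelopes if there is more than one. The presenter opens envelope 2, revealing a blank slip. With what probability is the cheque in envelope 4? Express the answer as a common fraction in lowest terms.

1/6

Condition on the true location of the cheque.
If it is in any of envelopes 1, 3, 5, and 6 (prior 1/6 each): the presenter has 4 equally likely choices, so probability 1/4; weight (1/6)·(1/4) = 1/24 each.
If it is in envelope 2 (prior 1/6): the presenter opened envelope 2, so this case is ruled out; weight (1/6)·0 = 0.
If it is in envelope 4 (prior 1/6): the presenter has 5 equally likely choices, so probability 1/5; weight (1/6)·(1/5) = 1/30.
The weights sum to 1/5.
So P(the cheque in envelope 4 | the presenter opened envelope 2) = (1/30) / (1/5) = 1/6.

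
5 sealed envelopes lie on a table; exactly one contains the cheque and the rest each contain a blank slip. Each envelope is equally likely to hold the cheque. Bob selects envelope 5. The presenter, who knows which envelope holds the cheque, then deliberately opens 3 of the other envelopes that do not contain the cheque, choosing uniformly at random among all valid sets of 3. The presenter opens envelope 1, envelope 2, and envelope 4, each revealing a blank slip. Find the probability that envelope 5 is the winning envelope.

Consider each possible location of the cheque in turn.
If it is in any of envelopes 1, 2, and 4 (prior 1/5 each): that envelope was opened and seen not to hold the prize — ruled out; weight (1/5)·0 = 0 each.
If it is in envelope 3 (prior 1/5): the presenter has no choice, probability 1; weight (1/5)·1 = 1/5.
If it is in envelope 5 (prior 1/5): the presenter has 4 equally likely choices, so probability 1/4; weight (1/5)·(1/4) = 1/20.
The weights sum to 1/4.
So P(the cheque in envelope 5 | the presenter opened envelope 1, envelope 2, and envelope 4) = (1/20) / (1/4) = 1/5.

1/5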